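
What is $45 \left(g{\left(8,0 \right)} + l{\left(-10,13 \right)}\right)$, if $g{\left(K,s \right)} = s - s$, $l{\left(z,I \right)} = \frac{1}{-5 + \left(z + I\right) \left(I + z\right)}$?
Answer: $\frac{45}{4} \approx 11.25$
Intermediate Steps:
$l{\left(z,I \right)} = \frac{1}{-5 + \left(I + z\right)^{2}}$ ($l{\left(z,I \right)} = \frac{1}{-5 + \left(I + z\right) \left(I + z\right)} = \frac{1}{-5 + \left(I + z\right)^{2}}$)
$g{\left(K,s \right)} = 0$
$45 \left(g{\left(8,0 \right)} + l{\left(-10,13 \right)}\right) = 45 \left(0 + \frac{1}{-5 + \left(13 - 10\right)^{2}}\right) = 45 \left(0 + \frac{1}{-5 + 3^{2}}\right) = 45 \left(0 + \frac{1}{-5 + 9}\right) = 45 \left(0 + \frac{1}{4}\right) = 45 \cdot \frac{1}{4} = \frac{45}{4}$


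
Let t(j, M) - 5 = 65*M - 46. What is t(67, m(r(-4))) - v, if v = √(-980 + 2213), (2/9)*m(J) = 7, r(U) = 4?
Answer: 4013/2 - 3*√137 ≈ 1971.4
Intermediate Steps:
m(J) = 63/2 (m(J) = (9/2)*7 = 63/2)
v = 3*√137 (v = √1233 = 3*√137 ≈ 35.114)
t(j, M) = -41 + 65*M (t(j, M) = 5 + (65*M - 46) = 5 + (-46 + 65*M) = -41 + 65*M)
t(67, m(r(-4))) - v = (-41 + 65*(63/2)) - 3*√137 = (-41 + 4095/2) - 3*√137 = 4013/2 - 3*√137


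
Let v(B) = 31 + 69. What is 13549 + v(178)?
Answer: 13649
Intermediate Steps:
v(B) = 100
13549 + v(178) = 13549 + 100 = 13649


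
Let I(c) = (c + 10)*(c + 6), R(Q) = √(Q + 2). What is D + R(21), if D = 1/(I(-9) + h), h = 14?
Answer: 1/11 + √23 ≈ 4.8867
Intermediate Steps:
R(Q) = √(2 + Q)
I(c) = (6 + c)*(10 + c) (I(c) = (10 + c)*(6 + c) = (6 + c)*(10 + c))
D = 1/11 (D = 1/((60 + (-9)² + 16*(-9)) + 14) = 1/((60 + 81 - 144) + 14) = 1/(-3 + 14) = 1/11 ≈ 0.090909)
D + R(21) = 1/11 + √(2 + 21) = 1/11 + √23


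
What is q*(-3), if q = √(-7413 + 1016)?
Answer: -3*I*√6397 ≈ -239.94*I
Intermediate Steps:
q = I*√6397 (q = √(-6397) = I*√6397 ≈ 79.981*I)
q*(-3) = (I*√6397)*(-3) = -3*I*√6397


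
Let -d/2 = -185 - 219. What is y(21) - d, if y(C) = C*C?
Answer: -367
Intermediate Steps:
d = 808 (d = -2*(-185 - 219) = -2*(-404) = 808)
y(C) = C²
y(21) - d = 21² - 1*808 = 441 - 808 = -367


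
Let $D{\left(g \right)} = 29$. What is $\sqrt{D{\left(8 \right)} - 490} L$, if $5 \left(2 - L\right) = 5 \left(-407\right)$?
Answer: $409 i \sqrt{461} \approx 8781.6 i$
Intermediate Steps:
$L = 409$ ($L = 2 - \frac{5 \left(-407\right)}{5} = 2 - -407 = 2 + 407 = 409$)
$\sqrt{D{\left(8 \right)} - 490} L = \sqrt{29 - 490} \cdot 409 = \sqrt{-461} \cdot 409 = i \sqrt{461} \cdot 409 = 409 i \sqrt{461}$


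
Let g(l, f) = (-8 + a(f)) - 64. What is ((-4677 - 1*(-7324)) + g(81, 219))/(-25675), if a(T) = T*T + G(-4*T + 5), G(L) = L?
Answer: -9933/5135 ≈ -1.9344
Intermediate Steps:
a(T) = 5 + T² - 4*T (a(T) = T*T + (-4*T + 5) = T² + (5 - 4*T) = 5 + T² - 4*T)
g(l, f) = -67 + f² - 4*f (g(l, f) = (-8 + (5 + f² - 4*f)) - 64 = (-3 + f² - 4*f) - 64 = -67 + f² - 4*f)
((-4677 - 1*(-7324)) + g(81, 219))/(-25675) = ((-4677 - 1*(-7324)) + (-67 + 219² - 4*219))/(-25675) = ((-4677 + 7324) + (-67 + 47961 - 876))*(-1/25675) = (2647 + 47018)*(-1/25675) = 49665*(-1/25675) = -9933/5135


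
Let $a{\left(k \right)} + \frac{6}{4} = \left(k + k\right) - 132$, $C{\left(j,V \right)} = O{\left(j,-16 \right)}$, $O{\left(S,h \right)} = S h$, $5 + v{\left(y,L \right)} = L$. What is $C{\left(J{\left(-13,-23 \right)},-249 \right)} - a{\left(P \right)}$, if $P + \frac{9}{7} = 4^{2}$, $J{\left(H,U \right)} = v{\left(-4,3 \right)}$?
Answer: $\frac{1905}{14} \approx 136.07$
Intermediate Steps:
$v{\left(y,L \right)} = -5 + L$
$J{\left(H,U \right)} = -2$ ($J{\left(H,U \right)} = -5 + 3 = -2$)
$C{\left(j,V \right)} = - 16 j$ ($C{\left(j,V \right)} = j \left(-16\right) = - 16 j$)
$P = \frac{103}{7}$ ($P = - \frac{9}{7} + 4^{2} = - \frac{9}{7} + 16 = \frac{103}{7} \approx 14.714$)
$a{\left(k \right)} = - \frac{267}{2} + 2 k$ ($a{\left(k \right)} = - \frac{3}{2} + \left(\left(k + k\right) - 132\right) = - \frac{3}{2} + \left(2 k - 132\right) = - \frac{3}{2} + \left(-132 + 2 k\right) = - \frac{267}{2} + 2 k$)
$C{\left(J{\left(-13,-23 \right)},-249 \right)} - a{\left(P \right)} = \left(-16\right) \left(-2\right) - \left(- \frac{267}{2} + 2 \cdot \frac{103}{7}\right) = 32 - \left(- \frac{267}{2} + \frac{206}{7}\right) = 32 - - \frac{1457}{14} = 32 + \frac{1457}{14} = \frac{1905}{14}$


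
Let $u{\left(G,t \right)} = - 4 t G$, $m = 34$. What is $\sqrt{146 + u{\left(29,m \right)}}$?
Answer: $3 i \sqrt{422} \approx 61.628 i$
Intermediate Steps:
$u{\left(G,t \right)} = - 4 G t$
$\sqrt{146 + u{\left(29,m \right)}} = \sqrt{146 - 116 \cdot 34} = \sqrt{146 - 3944} = \sqrt{-3798} = 3 i \sqrt{422}$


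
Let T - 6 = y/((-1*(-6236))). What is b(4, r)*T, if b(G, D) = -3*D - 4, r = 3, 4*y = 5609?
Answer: -2018549/24944 ≈ -80.923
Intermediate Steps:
y = 5609/4 (y = (¼)*5609 = 5609/4 ≈ 1402.3)
b(G, D) = -4 - 3*D
T = 155273/24944 (T = 6 + 5609/(4*((-1*(-6236)))) = 6 + (5609/4)/6236 = 6 + (5609/4)*(1/6236) = 6 + 5609/24944 = 155273/24944 ≈ 6.2249)
b(4, r)*T = (-4 - 3*3)*(155273/24944) = (-4 - 9)*(155273/24944) = -13*155273/24944 = -2018549/24944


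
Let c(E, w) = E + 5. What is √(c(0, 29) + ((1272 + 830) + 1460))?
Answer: √3567 ≈ 59.724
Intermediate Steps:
c(E, w) = 5 + E
√(c(0, 29) + ((1272 + 830) + 1460)) = √((5 + 0) + ((1272 + 830) + 1460)) = √(5 + (2102 + 1460)) = √(5 + 3562) = √3567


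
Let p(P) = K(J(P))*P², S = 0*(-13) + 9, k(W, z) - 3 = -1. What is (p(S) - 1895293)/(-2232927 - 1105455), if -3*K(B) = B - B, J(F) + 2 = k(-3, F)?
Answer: 1895293/3338382 ≈ 0.56773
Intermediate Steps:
k(W, z) = 2 (k(W, z) = 3 - 1 = 2)
J(F) = 0 (J(F) = -2 + 2 = 0)
K(B) = 0 (K(B) = -(B - B)/3 = -⅓*0 = 0)
S = 9 (S = 0 + 9 = 9)
p(P) = 0 (p(P) = 0*P² = 0)
(p(S) - 1895293)/(-2232927 - 1105455) = (0 - 1895293)/(-2232927 - 1105455) = -1895293/(-3338382) = -1895293*(-1/3338382) = 1895293/3338382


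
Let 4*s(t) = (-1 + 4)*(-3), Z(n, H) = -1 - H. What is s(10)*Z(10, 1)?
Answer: 9/2 ≈ 4.5000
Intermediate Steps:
s(t) = -9/4 (s(t) = ((-1 + 4)*(-3))/4 = (3*(-3))/4 = (¼)*(-9) = -9/4)
s(10)*Z(10, 1) = -9*(-1 - 1*1)/4 = -9*(-1 - 1)/4 = -9/4*(-2) = 9/2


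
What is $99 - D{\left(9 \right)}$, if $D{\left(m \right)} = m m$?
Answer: $18$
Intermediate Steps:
$D{\left(m \right)} = m^{2}$
$99 - D{\left(9 \right)} = 99 - 9^{2} = 99 - 81 = 18$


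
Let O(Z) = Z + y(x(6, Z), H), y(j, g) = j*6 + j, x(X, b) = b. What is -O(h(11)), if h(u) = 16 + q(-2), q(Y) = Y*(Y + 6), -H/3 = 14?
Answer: -64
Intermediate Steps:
H = -42 (H = -3*14 = -42)
q(Y) = Y*(6 + Y)
y(j, g) = 7*j (y(j, g) = 6*j + j = 7*j)
h(u) = 8 (h(u) = 16 - 2*(6 - 2) = 16 - 2*4 = 16 - 8 = 8)
O(Z) = 8*Z (O(Z) = Z + 7*Z = 8*Z)
-O(h(11)) = -8*8 = -1*64 = -64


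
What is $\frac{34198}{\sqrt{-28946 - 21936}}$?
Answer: $- \frac{17099 i \sqrt{50882}}{25441} \approx - 151.61 i$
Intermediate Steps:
$\frac{34198}{\sqrt{-28946 - 21936}} = \frac{34198}{\sqrt{-50882}} = \frac{34198}{i \sqrt{50882}} = 34198 \left(- \frac{i \sqrt{50882}}{50882}\right) = - \frac{17099 i \sqrt{50882}}{25441}$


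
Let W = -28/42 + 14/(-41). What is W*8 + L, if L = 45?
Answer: 4543/123 ≈ 36.935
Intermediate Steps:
W = -124/123 (W = -28*1/42 + 14*(-1/41) = -⅔ - 14/41 = -124/123 ≈ -1.0081)
W*8 + L = -124/123*8 + 45 = -992/123 + 45 = 4543/123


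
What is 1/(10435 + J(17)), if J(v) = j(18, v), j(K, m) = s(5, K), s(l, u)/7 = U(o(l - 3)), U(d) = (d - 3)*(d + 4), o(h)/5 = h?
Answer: 1/11121 ≈ 8.9920e-5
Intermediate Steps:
o(h) = 5*h
U(d) = (-3 + d)*(4 + d)
s(l, u) = -189 + 7*(-15 + 5*l)**2 + 35*l (s(l, u) = 7*(-12 + 5*(l - 3) + (5*(l - 3))**2) = 7*(-12 + 5*(-3 + l) + (5*(-3 + l))**2) = 7*(-12 + (-15 + 5*l) + (-15 + 5*l)**2) = 7*(-27 + (-15 + 5*l)**2 + 5*l) = -189 + 7*(-15 + 5*l)**2 + 35*l)
j(K, m) = 686 (j(K, m) = 1386 - 1015*5 + 175*5**2 = 1386 - 5075 + 175*25 = 1386 - 5075 + 4375 = 686)
J(v) = 686
1/(10435 + J(17)) = 1/(10435 + 686) = 1/11121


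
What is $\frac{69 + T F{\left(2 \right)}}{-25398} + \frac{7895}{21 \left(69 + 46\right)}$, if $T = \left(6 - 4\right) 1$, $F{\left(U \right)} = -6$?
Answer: $\frac{1484293}{454342} \approx 3.2669$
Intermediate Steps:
$T = 2$ ($T = \left(6 - 4\right) 1 = 2 \cdot 1 = 2$)
$\frac{69 + T F{\left(2 \right)}}{-25398} + \frac{7895}{21 \left(69 + 46\right)} = \frac{69 + 2 \left(-6\right)}{-25398} + \frac{7895}{21 \left(69 + 46\right)} = \left(69 - 12\right) \left(- \frac{1}{25398}\right) + \frac{7895}{21 \cdot 115} = 57 \left(- \frac{1}{25398}\right) + \frac{7895}{2415} = - \frac{19}{8466} + 7895 \cdot \frac{1}{2415} = - \frac{19}{8466} + \frac{1579}{483} = \frac{1484293}{454342}$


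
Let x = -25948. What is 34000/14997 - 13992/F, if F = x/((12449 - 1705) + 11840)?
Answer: 1184966041504/97285539 ≈ 12180.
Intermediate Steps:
F = -6487/5646 (F = -25948/((12449 - 1705) + 11840) = -25948/(10744 + 11840) = -25948/22584 = -25948*1/22584 = -6487/5646 ≈ -1.1490)
34000/14997 - 13992/F = 34000/14997 - 13992/(-6487/5646) = 34000*(1/14997) - 13992*(-5646/6487) = 34000/14997 + 78998832/6487 = 1184966041504/97285539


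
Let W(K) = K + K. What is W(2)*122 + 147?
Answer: 635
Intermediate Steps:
W(K) = 2*K
W(2)*122 + 147 = (2*2)*122 + 147 = 4*122 + 147 = 488 + 147 = 635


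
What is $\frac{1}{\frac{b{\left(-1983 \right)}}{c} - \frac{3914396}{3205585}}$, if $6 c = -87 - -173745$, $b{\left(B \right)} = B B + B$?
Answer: $\frac{92779246655}{12485635595582} \approx 0.0074309$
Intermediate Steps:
$b{\left(B \right)} = B + B^{2}$ ($b{\left(B \right)} = B^{2} + B = B + B^{2}$)
$c = 28943$ ($c = \frac{-87 - -173745}{6} = \frac{-87 + 173745}{6} = \frac{1}{6} \cdot 173658 = 28943$)
$\frac{1}{\frac{b{\left(-1983 \right)}}{c} - \frac{3914396}{3205585}} = \frac{1}{\frac{\left(-1983\right) \left(1 - 1983\right)}{28943} - \frac{3914396}{3205585}} = \frac{1}{\left(-1983\right) \left(-1982\right) \frac{1}{28943} - \frac{3914396}{3205585}} = \frac{1}{3930306 \cdot \frac{1}{28943} - \frac{3914396}{3205585}} = \frac{1}{\frac{3930306}{28943} - \frac{3914396}{3205585}} = \frac{1}{\frac{12485635595582}{92779246655}} = \frac{92779246655}{12485635595582}$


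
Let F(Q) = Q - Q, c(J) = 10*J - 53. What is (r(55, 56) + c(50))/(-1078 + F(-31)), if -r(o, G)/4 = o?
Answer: -227/1078 ≈ -0.21058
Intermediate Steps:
c(J) = -53 + 10*J
r(o, G) = -4*o
F(Q) = 0
(r(55, 56) + c(50))/(-1078 + F(-31)) = (-4*55 + (-53 + 10*50))/(-1078 + 0) = (-220 + (-53 + 500))/(-1078) = (-220 + 447)*(-1/1078) = 227*(-1/1078) = -227/1078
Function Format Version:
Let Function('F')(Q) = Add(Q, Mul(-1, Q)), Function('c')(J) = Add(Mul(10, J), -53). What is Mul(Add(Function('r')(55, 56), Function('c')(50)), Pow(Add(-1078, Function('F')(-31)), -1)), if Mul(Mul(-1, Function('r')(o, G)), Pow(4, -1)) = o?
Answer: Rational(-227, 1078) ≈ -0.21058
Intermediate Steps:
Function('c')(J) = Add(-53, Mul(10, J))
Function('r')(o, G) = Mul(-4, o)
Function('F')(Q) = 0
Mul(Add(Function('r')(55, 56), Function('c')(50)), Pow(Add(-1078, Function('F')(-31)), -1)) = Mul(Add(Mul(-4, 55), Add(-53, Mul(10, 50))), Pow(Add(-1078, 0), -1)) = Mul(Add(-220, Add(-53, 500)), Pow(-1078, -1)) = Mul(Add(-220, 447), Rational(-1, 1078)) = Mul(227, Rational(-1, 1078)) = Rational(-227, 1078)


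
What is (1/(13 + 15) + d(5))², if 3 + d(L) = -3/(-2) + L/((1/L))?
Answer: 434281/784 ≈ 553.93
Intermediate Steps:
d(L) = -3/2 + L² (d(L) = -3 + (-3/(-2) + L/((1/L))) = -3 + (-3*(-½) + L/(1/L)) = -3 + (3/2 + L*L) = -3 + (3/2 + L²) = -3/2 + L²)
(1/(13 + 15) + d(5))² = (1/(13 + 15) + (-3/2 + 5²))² = (1/28 + (-3/2 + 25))² = (1/28 + 47/2)² = (659/28)² = 434281/784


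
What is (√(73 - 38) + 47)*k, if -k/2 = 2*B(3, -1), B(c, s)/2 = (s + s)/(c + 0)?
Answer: 752/3 + 16*√35/3 ≈ 282.22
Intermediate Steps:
B(c, s) = 4*s/c (B(c, s) = 2*((s + s)/(c + 0)) = 2*((2*s)/c) = 2*(2*s/c) = 4*s/c)
k = 16/3 (k = -4*4*(-1)/3 = -4*4*(-1)*(⅓) = -4*(-4)/3 = -2*(-8/3) = 16/3 ≈ 5.3333)
(√(73 - 38) + 47)*k = (√(73 - 38) + 47)*(16/3) = (√35 + 47)*(16/3) = (47 + √35)*(16/3) = 752/3 + 16*√35/3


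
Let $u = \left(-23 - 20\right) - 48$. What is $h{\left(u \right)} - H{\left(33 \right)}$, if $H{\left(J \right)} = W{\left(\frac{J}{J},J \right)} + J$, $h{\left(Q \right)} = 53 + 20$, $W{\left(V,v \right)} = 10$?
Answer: $30$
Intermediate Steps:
$u = -91$ ($u = -43 - 48 = -91$)
$h{\left(Q \right)} = 73$
$H{\left(J \right)} = 10 + J$
$h{\left(u \right)} - H{\left(33 \right)} = 73 - \left(10 + 33\right) = 73 - 43 = 30$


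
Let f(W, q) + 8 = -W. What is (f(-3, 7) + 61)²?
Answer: 3136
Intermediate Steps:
f(W, q) = -8 - W
(f(-3, 7) + 61)² = ((-8 - 1*(-3)) + 61)² = ((-8 + 3) + 61)² = (-5 + 61)² = 56² = 3136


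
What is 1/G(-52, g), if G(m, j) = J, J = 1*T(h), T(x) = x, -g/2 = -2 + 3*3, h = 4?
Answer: ¼ ≈ 0.25000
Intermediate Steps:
g = -14 (g = -2*(-2 + 3*3) = -2*(-2 + 9) = -2*7 = -14)
J = 4 (J = 1*4 = 4)
G(m, j) = 4
1/G(-52, g) = 1/4 = ¼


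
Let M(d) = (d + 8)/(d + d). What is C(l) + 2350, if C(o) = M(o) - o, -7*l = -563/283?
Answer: 5273800353/2230606 ≈ 2364.3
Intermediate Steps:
l = 563/1981 (l = -(-563)/(7*283) = -1/7*(-563/283) = 563/1981 ≈ 0.28420)
M(d) = (8 + d)/(2*d) (M(d) = (8 + d)/((2*d)) = (8 + d)*(1/(2*d)) = (8 + d)/(2*d))
C(o) = -o + (8 + o)/(2*o) (C(o) = (8 + o)/(2*o) - o = -o + (8 + o)/(2*o))
C(l) + 2350 = (1/2 - 1*563/1981 + 4/(563/1981)) + 2350 = (1/2 - 563/1981 + 4*(1981/563)) + 2350 = (1/2 - 563/1981 + 7924/563) + 2350 = 31876253/2230606 + 2350 = 5273800353/2230606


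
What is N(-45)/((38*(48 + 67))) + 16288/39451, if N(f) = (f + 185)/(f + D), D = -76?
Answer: 860708262/2086050527 ≈ 0.41260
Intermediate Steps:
N(f) = (185 + f)/(-76 + f) (N(f) = (f + 185)/(f - 76) = (185 + f)/(-76 + f))
N(-45)/((38*(48 + 67))) + 16288/39451 = ((185 - 45)/(-76 - 45))/((38*(48 + 67))) + 16288/39451 = (140/(-121))/((38*115)) + 16288*(1/39451) = -1/121*140/4370 + 16288/39451 = -140/121*1/4370 + 16288/39451 = -14/52877 + 16288/39451 = 860708262/2086050527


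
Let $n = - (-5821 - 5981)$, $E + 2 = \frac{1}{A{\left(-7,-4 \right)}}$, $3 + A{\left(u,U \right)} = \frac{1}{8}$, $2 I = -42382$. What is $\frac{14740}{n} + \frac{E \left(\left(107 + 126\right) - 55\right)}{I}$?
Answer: $\frac{3648806822}{2876106093} \approx 1.2687$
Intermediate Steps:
$I = -21191$ ($I = \frac{1}{2} \left(-42382\right) = -21191$)
$A{\left(u,U \right)} = - \frac{23}{8}$ ($A{\left(u,U \right)} = -3 + \frac{1}{8} = - \frac{23}{8}$)
$E = - \frac{54}{23}$ ($E = -2 + \frac{1}{- \frac{23}{8}} = -2 - \frac{8}{23} = - \frac{54}{23} \approx -2.3478$)
$n = 11802$ ($n = - (-5821 - 5981) = \left(-1\right) \left(-11802\right) = 11802$)
$\frac{14740}{n} + \frac{E \left(\left(107 + 126\right) - 55\right)}{I} = \frac{14740}{11802} + \frac{\left(- \frac{54}{23}\right) \left(\left(107 + 126\right) - 55\right)}{-21191} = 14740 \cdot \frac{1}{11802} + - \frac{54 \left(233 - 55\right)}{23} \left(- \frac{1}{21191}\right) = \frac{7370}{5901} + \left(- \frac{54}{23}\right) 178 \left(- \frac{1}{21191}\right) = \frac{7370}{5901} - - \frac{9612}{487393} = \frac{7370}{5901} + \frac{9612}{487393} = \frac{3648806822}{2876106093}$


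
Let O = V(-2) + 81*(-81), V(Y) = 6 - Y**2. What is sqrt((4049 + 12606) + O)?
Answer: 4*sqrt(631) ≈ 100.48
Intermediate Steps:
O = -6559 (O = (6 - 1*(-2)**2) + 81*(-81) = (6 - 1*4) - 6561 = (6 - 4) - 6561 = 2 - 6561 = -6559)
sqrt((4049 + 12606) + O) = sqrt((4049 + 12606) - 6559) = sqrt(16655 - 6559) = sqrt(10096) = 4*sqrt(631)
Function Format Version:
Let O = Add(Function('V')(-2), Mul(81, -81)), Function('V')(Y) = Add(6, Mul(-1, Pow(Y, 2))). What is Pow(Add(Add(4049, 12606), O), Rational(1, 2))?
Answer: Mul(4, Pow(631, Rational(1, 2))) ≈ 100.48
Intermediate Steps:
O = -6559 (O = Add(Add(6, Mul(-1, Pow(-2, 2))), Mul(81, -81)) = Add(Add(6, Mul(-1, 4)), -6561) = Add(Add(6, -4), -6561) = Add(2, -6561) = -6559)
Pow(Add(Add(4049, 12606), O), Rational(1, 2)) = Pow(Add(Add(4049, 12606), -6559), Rational(1, 2)) = Pow(Add(16655, -6559), Rational(1, 2)) = Pow(10096, Rational(1, 2)) = Mul(4, Pow(631, Rational(1, 2)))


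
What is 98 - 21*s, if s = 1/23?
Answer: 2233/23 ≈ 97.087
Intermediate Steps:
s = 1/23 ≈ 0.043478
98 - 21*s = 98 - 21*1/23 = 98 - 21/23 = 2233/23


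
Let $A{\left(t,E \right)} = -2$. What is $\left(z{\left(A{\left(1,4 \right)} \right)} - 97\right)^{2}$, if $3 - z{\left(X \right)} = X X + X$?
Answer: $9216$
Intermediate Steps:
$z{\left(X \right)} = 3 - X - X^{2}$ ($z{\left(X \right)} = 3 - \left(X X + X\right) = 3 - \left(X^{2} + X\right) = 3 - \left(X + X^{2}\right) = 3 - X - X^{2}$)
$\left(z{\left(A{\left(1,4 \right)} \right)} - 97\right)^{2} = \left(\left(3 - -2 - \left(-2\right)^{2}\right) - 97\right)^{2} = \left(\left(3 + 2 - 4\right) - 97\right)^{2} = \left(1 - 97\right)^{2} = \left(-96\right)^{2} = 9216$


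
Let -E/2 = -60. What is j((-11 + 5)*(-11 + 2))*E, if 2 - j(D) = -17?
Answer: 2280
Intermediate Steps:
E = 120 (E = -2*(-60) = 120)
j(D) = 19 (j(D) = 2 - 1*(-17) = 2 + 17 = 19)
j((-11 + 5)*(-11 + 2))*E = 19*120 = 2280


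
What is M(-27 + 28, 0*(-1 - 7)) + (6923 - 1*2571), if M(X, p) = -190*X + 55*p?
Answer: 4162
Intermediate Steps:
M(-27 + 28, 0*(-1 - 7)) + (6923 - 1*2571) = (-190*(-27 + 28) + 55*(0*(-1 - 7))) + (6923 - 1*2571) = (-190*1 + 55*(0*(-8))) + (6923 - 2571) = (-190 + 55*0) + 4352 = (-190 + 0) + 4352 = -190 + 4352 = 4162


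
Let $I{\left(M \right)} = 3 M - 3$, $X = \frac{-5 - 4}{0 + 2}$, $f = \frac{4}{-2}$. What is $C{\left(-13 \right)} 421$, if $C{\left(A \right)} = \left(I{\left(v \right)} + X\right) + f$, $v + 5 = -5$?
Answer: $- \frac{33259}{2} \approx -16630.0$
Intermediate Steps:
$v = -10$ ($v = -5 - 5 = -10$)
$f = -2$ ($f = 4 \left(- \frac{1}{2}\right) = -2$)
$X = - \frac{9}{2} \approx -4.5$
$I{\left(M \right)} = -3 + 3 M$
$C{\left(A \right)} = - \frac{79}{2}$ ($C{\left(A \right)} = \left(\left(-3 + 3 \left(-10\right)\right) - \frac{9}{2}\right) - 2 = \left(\left(-3 - 30\right) - \frac{9}{2}\right) - 2 = \left(-33 - \frac{9}{2}\right) - 2 = - \frac{75}{2} - 2 = - \frac{79}{2}$)
$C{\left(-13 \right)} 421 = \left(- \frac{79}{2}\right) 421 = - \frac{33259}{2}$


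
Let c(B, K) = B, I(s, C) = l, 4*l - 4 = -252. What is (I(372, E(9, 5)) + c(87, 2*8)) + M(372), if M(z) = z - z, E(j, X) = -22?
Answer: 25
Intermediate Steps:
M(z) = 0
l = -62 (l = 1 + (¼)*(-252) = 1 - 63 = -62)
I(s, C) = -62
(I(372, E(9, 5)) + c(87, 2*8)) + M(372) = (-62 + 87) + 0 = 25 + 0 = 25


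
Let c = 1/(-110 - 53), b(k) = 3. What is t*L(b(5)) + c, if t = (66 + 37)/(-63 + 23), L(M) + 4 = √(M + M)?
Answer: 16779/1630 - 103*√6/40 ≈ 3.9864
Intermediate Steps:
L(M) = -4 + √2*√M (L(M) = -4 + √(M + M) = -4 + √(2*M) = -4 + √2*√M)
c = -1/163 (c = 1/(-163) = -1/163 ≈ -0.0061350)
t = -103/40 (t = 103/(-40) = 103*(-1/40) = -103/40 ≈ -2.5750)
t*L(b(5)) + c = -103*(-4 + √2*√3)/40 - 1/163 = -103*(-4 + √6)/40 - 1/163 = (103/10 - 103*√6/40) - 1/163 = 16779/1630 - 103*√6/40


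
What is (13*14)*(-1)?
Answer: -182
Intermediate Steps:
(13*14)*(-1) = 182*(-1) = -182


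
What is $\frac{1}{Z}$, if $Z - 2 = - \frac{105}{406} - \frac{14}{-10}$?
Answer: $\frac{290}{911} \approx 0.31833$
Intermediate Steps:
$Z = \frac{911}{290}$ ($Z = 2 - \left(- \frac{7}{5} + \frac{15}{58}\right) = 2 - - \frac{331}{290} = 2 + \left(- \frac{15}{58} + \frac{7}{5}\right) = 2 + \frac{331}{290} = \frac{911}{290} \approx 3.1414$)
$\frac{1}{Z} = \frac{1}{\frac{911}{290}} = \frac{290}{911}$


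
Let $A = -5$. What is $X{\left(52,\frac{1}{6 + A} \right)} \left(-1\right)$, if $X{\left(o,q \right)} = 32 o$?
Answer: $-1664$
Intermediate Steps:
$X{\left(52,\frac{1}{6 + A} \right)} \left(-1\right) = 32 \cdot 52 \left(-1\right) = 1664 \left(-1\right) = -1664$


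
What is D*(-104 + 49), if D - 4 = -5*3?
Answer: 605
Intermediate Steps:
D = -11 (D = 4 - 5*3 = 4 - 15 = -11)
D*(-104 + 49) = -11*(-104 + 49) = -11*(-55) = 605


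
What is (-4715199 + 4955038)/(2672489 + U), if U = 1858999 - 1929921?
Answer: 239839/2601567 ≈ 0.092190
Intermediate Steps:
U = -70922
(-4715199 + 4955038)/(2672489 + U) = (-4715199 + 4955038)/(2672489 - 70922) = 239839/2601567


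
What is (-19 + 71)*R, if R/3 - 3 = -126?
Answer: -19188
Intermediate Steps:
R = -369 (R = 9 + 3*(-126) = 9 - 378 = -369)
(-19 + 71)*R = (-19 + 71)*(-369) = 52*(-369) = -19188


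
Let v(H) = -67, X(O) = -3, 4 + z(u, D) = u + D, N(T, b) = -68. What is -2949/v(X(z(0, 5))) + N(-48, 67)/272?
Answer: 11729/268 ≈ 43.765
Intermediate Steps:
z(u, D) = -4 + D + u (z(u, D) = -4 + (u + D) = -4 + (D + u) = -4 + D + u)
-2949/v(X(z(0, 5))) + N(-48, 67)/272 = -2949/(-67) - 68/272 = -2949*(-1/67) - 68*1/272 = 2949/67 - 1/4 = 11729/268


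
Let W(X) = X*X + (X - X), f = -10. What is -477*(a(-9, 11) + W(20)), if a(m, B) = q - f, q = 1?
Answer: -196047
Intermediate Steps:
a(m, B) = 11 (a(m, B) = 1 - 1*(-10) = 1 + 10 = 11)
W(X) = X² (W(X) = X² + 0 = X²)
-477*(a(-9, 11) + W(20)) = -477*(11 + 20²) = -477*(11 + 400) = -477*411 = -196047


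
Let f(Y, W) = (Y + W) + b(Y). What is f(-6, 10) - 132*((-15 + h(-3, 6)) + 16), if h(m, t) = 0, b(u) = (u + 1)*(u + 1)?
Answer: -103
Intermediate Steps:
b(u) = (1 + u)**2 (b(u) = (1 + u)*(1 + u) = (1 + u)**2)
f(Y, W) = W + Y + (1 + Y)**2 (f(Y, W) = (Y + W) + (1 + Y)**2 = (W + Y) + (1 + Y)**2 = W + Y + (1 + Y)**2)
f(-6, 10) - 132*((-15 + h(-3, 6)) + 16) = (10 - 6 + (1 - 6)**2) - 132*((-15 + 0) + 16) = (10 - 6 + (-5)**2) - 132*(-15 + 16) = (10 - 6 + 25) - 132*1 = 29 - 132 = -103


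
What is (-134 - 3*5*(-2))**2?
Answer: 10816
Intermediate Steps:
(-134 - 3*5*(-2))**2 = (-134 - 15*(-2))**2 = (-134 + 30)**2 = (-104)**2 = 10816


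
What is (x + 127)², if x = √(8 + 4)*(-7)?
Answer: 16717 - 3556*√3 ≈ 10558.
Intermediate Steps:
x = -14*√3 (x = √12*(-7) = (2*√3)*(-7) = -14*√3 ≈ -24.249)
(x + 127)² = (-14*√3 + 127)² = (127 - 14*√3)²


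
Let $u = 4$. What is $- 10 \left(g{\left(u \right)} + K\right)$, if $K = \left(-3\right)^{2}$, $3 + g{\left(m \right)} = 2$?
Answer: $-80$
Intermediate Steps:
$g{\left(m \right)} = -1$ ($g{\left(m \right)} = -3 + 2 = -1$)
$K = 9$
$- 10 \left(g{\left(u \right)} + K\right) = - 10 \left(-1 + 9\right) = \left(-10\right) 8 = -80$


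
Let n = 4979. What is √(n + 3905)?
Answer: 2*√2221 ≈ 94.255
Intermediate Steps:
√(n + 3905) = √(4979 + 3905) = √8884 = 2*√2221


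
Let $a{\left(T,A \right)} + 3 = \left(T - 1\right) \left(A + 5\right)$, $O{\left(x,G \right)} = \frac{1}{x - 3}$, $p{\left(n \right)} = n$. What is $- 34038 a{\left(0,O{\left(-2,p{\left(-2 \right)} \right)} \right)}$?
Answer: $\frac{1327482}{5} \approx 2.655 \cdot 10^{5}$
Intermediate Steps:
$O{\left(x,G \right)} = \frac{1}{-3 + x}$
$a{\left(T,A \right)} = -3 + \left(-1 + T\right) \left(5 + A\right)$ ($a{\left(T,A \right)} = -3 + \left(T - 1\right) \left(A + 5\right) = -3 + \left(-1 + T\right) \left(5 + A\right)$)
$- 34038 a{\left(0,O{\left(-2,p{\left(-2 \right)} \right)} \right)} = - 34038 \left(-8 - \frac{1}{-3 - 2} + 5 \cdot 0 + \frac{1}{-3 - 2} \cdot 0\right) = - 34038 \left(-8 - \frac{1}{-5} + 0 + \frac{1}{-5} \cdot 0\right) = - 34038 \left(-8 - - \frac{1}{5} + 0 - 0\right) = - 34038 \left(-8 + \frac{1}{5} + 0 + 0\right) = \left(-34038\right) \left(- \frac{39}{5}\right) = \frac{1327482}{5}$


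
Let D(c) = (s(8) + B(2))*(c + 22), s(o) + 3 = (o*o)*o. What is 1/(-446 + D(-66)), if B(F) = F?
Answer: -1/22930 ≈ -4.3611e-5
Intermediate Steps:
s(o) = -3 + o**3 (s(o) = -3 + (o*o)*o = -3 + o**2*o = -3 + o**3)
D(c) = 11242 + 511*c (D(c) = ((-3 + 8**3) + 2)*(c + 22) = ((-3 + 512) + 2)*(22 + c) = (509 + 2)*(22 + c) = 511*(22 + c) = 11242 + 511*c)
1/(-446 + D(-66)) = 1/(-446 + (11242 + 511*(-66))) = 1/(-446 + (11242 - 33726)) = 1/(-446 - 22484) = 1/(-22930) = -1/22930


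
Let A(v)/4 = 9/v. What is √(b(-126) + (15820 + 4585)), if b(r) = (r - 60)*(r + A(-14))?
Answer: √2171645/7 ≈ 210.52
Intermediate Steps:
A(v) = 36/v (A(v) = 4*(9/v) = 36/v)
b(r) = (-60 + r)*(-18/7 + r) (b(r) = (r - 60)*(r + 36/(-14)) = (-60 + r)*(r + 36*(-1/14)) = (-60 + r)*(r - 18/7) = (-60 + r)*(-18/7 + r))
√(b(-126) + (15820 + 4585)) = √((1080/7 + (-126)² - 438/7*(-126)) + (15820 + 4585)) = √((1080/7 + 15876 + 7884) + 20405) = √(167400/7 + 20405) = √(310235/7) = √2171645/7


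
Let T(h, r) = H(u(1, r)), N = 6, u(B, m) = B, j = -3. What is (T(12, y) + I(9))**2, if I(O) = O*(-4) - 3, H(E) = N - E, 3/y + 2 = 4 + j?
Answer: 1156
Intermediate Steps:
y = -3 (y = 3/(-2 + (4 - 3)) = 3/(-2 + 1) = 3/(-1) = 3*(-1) = -3)
H(E) = 6 - E
T(h, r) = 5 (T(h, r) = 6 - 1*1 = 6 - 1 = 5)
I(O) = -3 - 4*O (I(O) = -4*O - 3 = -3 - 4*O)
(T(12, y) + I(9))**2 = (5 + (-3 - 4*9))**2 = (5 + (-3 - 36))**2 = (5 - 39)**2 = (-34)**2 = 1156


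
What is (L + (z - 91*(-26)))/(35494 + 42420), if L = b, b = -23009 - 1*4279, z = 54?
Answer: -12434/38957 ≈ -0.31917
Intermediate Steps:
b = -27288 (b = -23009 - 4279 = -27288)
L = -27288
(L + (z - 91*(-26)))/(35494 + 42420) = (-27288 + (54 - 91*(-26)))/(35494 + 42420) = (-27288 + (54 + 2366))/77914 = (-27288 + 2420)*(1/77914) = -24868*1/77914 = -12434/38957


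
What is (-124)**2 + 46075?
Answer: 61451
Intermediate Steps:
(-124)**2 + 46075 = 15376 + 46075 = 61451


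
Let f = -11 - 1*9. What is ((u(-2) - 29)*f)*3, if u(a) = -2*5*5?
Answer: 4740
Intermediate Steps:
u(a) = -50 (u(a) = -10*5 = -50)
f = -20 (f = -11 - 9 = -20)
((u(-2) - 29)*f)*3 = ((-50 - 29)*(-20))*3 = -79*(-20)*3 = 1580*3 = 4740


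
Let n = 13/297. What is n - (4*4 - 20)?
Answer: 1201/297 ≈ 4.0438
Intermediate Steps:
n = 13/297 (n = 13*(1/297) = 13/297 ≈ 0.043771)
n - (4*4 - 20) = 13/297 - (4*4 - 20) = 13/297 - (16 - 20) = 13/297 - 1*(-4) = 13/297 + 4 = 1201/297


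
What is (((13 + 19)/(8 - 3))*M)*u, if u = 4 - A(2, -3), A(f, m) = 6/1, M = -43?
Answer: 2752/5 ≈ 550.40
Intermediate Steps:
A(f, m) = 6 (A(f, m) = 6*1 = 6)
u = -2 (u = 4 - 1*6 = 4 - 6 = -2)
(((13 + 19)/(8 - 3))*M)*u = (((13 + 19)/(8 - 3))*(-43))*(-2) = ((32/5)*(-43))*(-2) = -1376/5*(-2) = 2752/5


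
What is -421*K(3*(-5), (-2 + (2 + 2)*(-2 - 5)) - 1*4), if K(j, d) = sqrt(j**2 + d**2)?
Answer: -421*sqrt(1381) ≈ -15645.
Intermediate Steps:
K(j, d) = sqrt(d**2 + j**2)
-421*K(3*(-5), (-2 + (2 + 2)*(-2 - 5)) - 1*4) = -421*sqrt(((-2 + (2 + 2)*(-2 - 5)) - 1*4)**2 + (3*(-5))**2) = -421*sqrt(((-2 + 4*(-7)) - 4)**2 + (-15)**2) = -421*sqrt(((-2 - 28) - 4)**2 + 225) = -421*sqrt((-30 - 4)**2 + 225) = -421*sqrt((-34)**2 + 225) = -421*sqrt(1156 + 225) = -421*sqrt(1381)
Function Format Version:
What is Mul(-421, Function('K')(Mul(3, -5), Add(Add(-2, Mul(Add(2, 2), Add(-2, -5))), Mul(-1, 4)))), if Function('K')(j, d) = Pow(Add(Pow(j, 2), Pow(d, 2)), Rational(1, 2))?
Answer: Mul(-421, Pow(1381, Rational(1, 2))) ≈ -15645.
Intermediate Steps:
Function('K')(j, d) = Pow(Add(Pow(d, 2), Pow(j, 2)), Rational(1, 2))
Mul(-421, Function('K')(Mul(3, -5), Add(Add(-2, Mul(Add(2, 2), Add(-2, -5))), Mul(-1, 4)))) = Mul(-421, Pow(Add(Pow(Add(Add(-2, Mul(Add(2, 2), Add(-2, -5))), Mul(-1, 4)), 2), Pow(Mul(3, -5), 2)), Rational(1, 2))) = Mul(-421, Pow(Add(Pow(Add(Add(-2, Mul(4, -7)), -4), 2), Pow(-15, 2)), Rational(1, 2))) = Mul(-421, Pow(Add(Pow(Add(Add(-2, -28), -4), 2), 225), Rational(1, 2))) = Mul(-421, Pow(Add(Pow(Add(-30, -4), 2), 225), Rational(1, 2))) = Mul(-421, Pow(Add(Pow(-34, 2), 225), Rational(1, 2))) = Mul(-421, Pow(Add(1156, 225), Rational(1, 2))) = Mul(-421, Pow(1381, Rational(1, 2)))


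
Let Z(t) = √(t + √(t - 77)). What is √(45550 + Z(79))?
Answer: √(45550 + √(79 + √2)) ≈ 213.45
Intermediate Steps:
Z(t) = √(t + √(-77 + t))
√(45550 + Z(79)) = √(45550 + √(79 + √(-77 + 79))) = √(45550 + √(79 + √2))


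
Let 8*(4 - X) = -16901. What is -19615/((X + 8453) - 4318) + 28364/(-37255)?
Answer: -7264623332/1863234315 ≈ -3.8989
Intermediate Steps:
X = 16933/8 (X = 4 - ⅛*(-16901) = 4 + 16901/8 = 16933/8 ≈ 2116.6)
-19615/((X + 8453) - 4318) + 28364/(-37255) = -19615/((16933/8 + 8453) - 4318) + 28364/(-37255) = -19615/(84557/8 - 4318) + 28364*(-1/37255) = -19615/50013/8 - 28364/37255 = -19615*8/50013 - 28364/37255 = -156920/50013 - 28364/37255 = -7264623332/1863234315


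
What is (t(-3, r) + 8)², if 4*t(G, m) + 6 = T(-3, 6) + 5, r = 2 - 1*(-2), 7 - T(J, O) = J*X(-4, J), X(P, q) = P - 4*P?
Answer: 1369/4 ≈ 342.25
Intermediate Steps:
X(P, q) = -3*P
T(J, O) = 7 - 12*J (T(J, O) = 7 - J*(-3*(-4)) = 7 - J*12 = 7 - 12*J)
r = 4 (r = 2 + 2 = 4)
t(G, m) = 21/2 (t(G, m) = -3/2 + ((7 - 12*(-3)) + 5)/4 = -3/2 + ((7 + 36) + 5)/4 = -3/2 + (43 + 5)/4 = -3/2 + (¼)*48 = -3/2 + 12 = 21/2)
(t(-3, r) + 8)² = (21/2 + 8)² = (37/2)² = 1369/4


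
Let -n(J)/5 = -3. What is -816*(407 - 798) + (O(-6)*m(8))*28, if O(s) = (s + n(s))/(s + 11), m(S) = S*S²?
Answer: 1724304/5 ≈ 3.4486e+5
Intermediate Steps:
n(J) = 15 (n(J) = -5*(-3) = 15)
m(S) = S³
O(s) = (15 + s)/(11 + s) (O(s) = (s + 15)/(s + 11) = (15 + s)/(11 + s))
-816*(407 - 798) + (O(-6)*m(8))*28 = -816*(407 - 798) + (((15 - 6)/(11 - 6))*8³)*28 = -816*(-391) + ((9/5)*512)*28 = 319056 + (((⅕)*9)*512)*28 = 319056 + ((9/5)*512)*28 = 319056 + (4608/5)*28 = 319056 + 129024/5 = 1724304/5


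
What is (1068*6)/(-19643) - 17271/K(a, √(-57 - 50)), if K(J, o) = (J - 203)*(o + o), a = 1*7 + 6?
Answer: -6408/19643 - 909*I*√107/2140 ≈ -0.32622 - 4.3938*I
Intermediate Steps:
a = 13 (a = 7 + 6 = 13)
K(J, o) = 2*o*(-203 + J) (K(J, o) = (-203 + J)*(2*o) = 2*o*(-203 + J))
(1068*6)/(-19643) - 17271/K(a, √(-57 - 50)) = (1068*6)/(-19643) - 17271*1/(2*(-203 + 13)*√(-57 - 50)) = 6408*(-1/19643) - 17271*I*√107/40660 = -6408/19643 - 17271*I*√107/40660 = -6408/19643 - 909*I*√107/2140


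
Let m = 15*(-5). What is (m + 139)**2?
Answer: 4096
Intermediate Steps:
m = -75
(m + 139)**2 = (-75 + 139)**2 = 64**2 = 4096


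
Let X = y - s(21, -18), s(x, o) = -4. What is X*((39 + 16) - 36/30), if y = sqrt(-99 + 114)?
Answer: 1076/5 + 269*sqrt(15)/5 ≈ 423.57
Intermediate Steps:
y = sqrt(15) ≈ 3.8730
X = 4 + sqrt(15) (X = sqrt(15) - 1*(-4) = sqrt(15) + 4 = 4 + sqrt(15) ≈ 7.8730)
X*((39 + 16) - 36/30) = (4 + sqrt(15))*((39 + 16) - 36/30) = (4 + sqrt(15))*(55 - 36*1/30) = (4 + sqrt(15))*(55 - 6/5) = (4 + sqrt(15))*(269/5) = 1076/5 + 269*sqrt(15)/5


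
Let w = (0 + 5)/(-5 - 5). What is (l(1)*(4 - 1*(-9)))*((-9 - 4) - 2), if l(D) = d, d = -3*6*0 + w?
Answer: 195/2 ≈ 97.500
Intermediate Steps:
w = -½ (w = 5/(-10) = 5*(-⅒) = -½ ≈ -0.50000)
d = -½ (d = -3*6*0 - ½ = -18*0 - ½ = 0 - ½ = -½ ≈ -0.50000)
l(D) = -½
(l(1)*(4 - 1*(-9)))*((-9 - 4) - 2) = (-(4 - 1*(-9))/2)*((-9 - 4) - 2) = (-(4 + 9)/2)*(-13 - 2) = -½*13*(-15) = -13/2*(-15) = 195/2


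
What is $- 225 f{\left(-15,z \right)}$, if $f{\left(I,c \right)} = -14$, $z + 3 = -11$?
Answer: $3150$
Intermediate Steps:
$z = -14$ ($z = -3 - 11 = -14$)
$- 225 f{\left(-15,z \right)} = \left(-225\right) \left(-14\right) = 3150$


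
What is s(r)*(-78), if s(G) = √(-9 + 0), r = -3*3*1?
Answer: -234*I ≈ -234.0*I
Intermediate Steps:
r = -9 (r = -9*1 = -9)
s(G) = 3*I (s(G) = √(-9) = 3*I)
s(r)*(-78) = (3*I)*(-78) = -234*I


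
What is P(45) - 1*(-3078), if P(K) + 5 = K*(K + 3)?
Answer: 5233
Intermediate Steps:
P(K) = -5 + K*(3 + K) (P(K) = -5 + K*(K + 3) = -5 + K*(3 + K))
P(45) - 1*(-3078) = (-5 + 45**2 + 3*45) - 1*(-3078) = (-5 + 2025 + 135) + 3078 = 2155 + 3078 = 5233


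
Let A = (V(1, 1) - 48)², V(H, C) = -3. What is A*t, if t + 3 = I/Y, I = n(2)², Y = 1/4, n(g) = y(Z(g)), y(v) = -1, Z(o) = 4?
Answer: 2601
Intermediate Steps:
n(g) = -1
A = 2601 (A = (-3 - 48)² = (-51)² = 2601)
Y = ¼ ≈ 0.25000
I = 1 (I = (-1)² = 1)
t = 1 (t = -3 + 1/(¼) = -3 + 1*4 = -3 + 4 = 1)
A*t = 2601*1 = 2601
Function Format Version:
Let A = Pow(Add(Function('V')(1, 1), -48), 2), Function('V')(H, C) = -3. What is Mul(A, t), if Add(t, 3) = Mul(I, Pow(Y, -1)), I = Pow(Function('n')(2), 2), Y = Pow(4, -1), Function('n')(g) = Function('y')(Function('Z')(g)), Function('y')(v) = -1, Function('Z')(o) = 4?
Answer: 2601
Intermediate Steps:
Function('n')(g) = -1
A = 2601 (A = Pow(Add(-3, -48), 2) = Pow(-51, 2) = 2601)
Y = Rational(1, 4) ≈ 0.25000
I = 1 (I = Pow(-1, 2) = 1)
t = 1 (t = Add(-3, Mul(1, Pow(Rational(1, 4), -1))) = Add(-3, Mul(1, 4)) = Add(-3, 4) = 1)
Mul(A, t) = Mul(2601, 1) = 2601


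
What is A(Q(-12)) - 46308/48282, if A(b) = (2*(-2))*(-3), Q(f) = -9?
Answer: 88846/8047 ≈ 11.041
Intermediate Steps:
A(b) = 12 (A(b) = -4*(-3) = 12)
A(Q(-12)) - 46308/48282 = 12 - 46308/48282 = 12 - 46308*1/48282 = 12 - 7718/8047 = 88846/8047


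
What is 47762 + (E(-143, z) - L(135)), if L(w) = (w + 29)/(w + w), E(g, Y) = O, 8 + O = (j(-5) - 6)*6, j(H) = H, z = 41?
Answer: 6437798/135 ≈ 47687.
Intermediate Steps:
O = -74 (O = -8 + (-5 - 6)*6 = -8 - 11*6 = -8 - 66 = -74)
E(g, Y) = -74
L(w) = (29 + w)/(2*w) (L(w) = (29 + w)/((2*w)) = (29 + w)*(1/(2*w)) = (29 + w)/(2*w))
47762 + (E(-143, z) - L(135)) = 47762 + (-74 - (29 + 135)/(2*135)) = 47762 + (-74 - 164/(2*135)) = 47762 + (-74 - 1*82/135) = 47762 + (-74 - 82/135) = 47762 - 10072/135 = 6437798/135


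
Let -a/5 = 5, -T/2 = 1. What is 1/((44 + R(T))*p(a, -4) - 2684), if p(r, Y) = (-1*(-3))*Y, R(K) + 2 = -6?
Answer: -1/3116 ≈ -0.00032092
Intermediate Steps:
T = -2 (T = -2*1 = -2)
a = -25 (a = -5*5 = -25)
R(K) = -8 (R(K) = -2 - 6 = -8)
p(r, Y) = 3*Y
1/((44 + R(T))*p(a, -4) - 2684) = 1/((44 - 8)*(3*(-4)) - 2684) = 1/(36*(-12) - 2684) = 1/(-432 - 2684) = 1/(-3116) = -1/3116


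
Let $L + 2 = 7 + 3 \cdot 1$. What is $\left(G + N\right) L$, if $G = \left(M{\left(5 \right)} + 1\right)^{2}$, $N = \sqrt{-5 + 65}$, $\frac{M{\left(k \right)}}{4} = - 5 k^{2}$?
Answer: $1992008 + 16 \sqrt{15} \approx 1.9921 \cdot 10^{6}$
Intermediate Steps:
$M{\left(k \right)} = - 20 k^{2}$ ($M{\left(k \right)} = 4 \left(- 5 k^{2}\right) = - 20 k^{2}$)
$N = 2 \sqrt{15}$ ($N = \sqrt{60} = 2 \sqrt{15} \approx 7.746$)
$L = 8$ ($L = -2 + \left(7 + 3 \cdot 1\right) = -2 + \left(7 + 3\right) = -2 + 10 = 8$)
$G = 249001$ ($G = \left(- 20 \cdot 5^{2} + 1\right)^{2} = \left(\left(-20\right) 25 + 1\right)^{2} = \left(-500 + 1\right)^{2} = \left(-499\right)^{2} = 249001$)
$\left(G + N\right) L = \left(249001 + 2 \sqrt{15}\right) 8 = 1992008 + 16 \sqrt{15}$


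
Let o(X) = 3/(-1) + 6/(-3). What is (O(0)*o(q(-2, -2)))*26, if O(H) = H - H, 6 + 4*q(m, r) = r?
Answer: 0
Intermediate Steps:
q(m, r) = -3/2 + r/4
O(H) = 0
o(X) = -5 (o(X) = 3*(-1) + 6*(-⅓) = -3 - 2 = -5)
(O(0)*o(q(-2, -2)))*26 = (0*(-5))*26 = 0*26 = 0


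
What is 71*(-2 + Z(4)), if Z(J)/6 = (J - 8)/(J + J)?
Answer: -355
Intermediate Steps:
Z(J) = 3*(-8 + J)/J (Z(J) = 6*((J - 8)/(J + J)) = 6*((-8 + J)/((2*J))) = 6*((-8 + J)*(1/(2*J))) = 6*((-8 + J)/(2*J)) = 3*(-8 + J)/J)
71*(-2 + Z(4)) = 71*(-2 + (3 - 24/4)) = 71*(-2 + (3 - 24*¼)) = 71*(-2 + (3 - 6)) = 71*(-2 - 3) = 71*(-5) = -355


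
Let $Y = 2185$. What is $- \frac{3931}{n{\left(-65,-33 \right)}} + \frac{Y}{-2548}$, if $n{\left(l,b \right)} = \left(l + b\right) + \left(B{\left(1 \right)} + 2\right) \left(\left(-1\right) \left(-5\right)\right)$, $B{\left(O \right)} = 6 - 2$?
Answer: $\frac{1233451}{21658} \approx 56.951$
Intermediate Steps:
$B{\left(O \right)} = 4$ ($B{\left(O \right)} = 6 - 2 = 4$)
$n{\left(l,b \right)} = 30 + b + l$ ($n{\left(l,b \right)} = \left(l + b\right) + \left(4 + 2\right) \left(\left(-1\right) \left(-5\right)\right) = \left(b + l\right) + 6 \cdot 5 = \left(b + l\right) + 30 = 30 + b + l$)
$- \frac{3931}{n{\left(-65,-33 \right)}} + \frac{Y}{-2548} = - \frac{3931}{30 - 33 - 65} + \frac{2185}{-2548} = - \frac{3931}{-68} + 2185 \left(- \frac{1}{2548}\right) = \left(-3931\right) \left(- \frac{1}{68}\right) - \frac{2185}{2548} = \frac{3931}{68} - \frac{2185}{2548} = \frac{1233451}{21658}$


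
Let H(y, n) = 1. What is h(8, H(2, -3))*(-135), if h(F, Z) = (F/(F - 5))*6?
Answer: -2160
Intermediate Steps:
h(F, Z) = 6*F/(-5 + F) (h(F, Z) = (F/(-5 + F))*6 = 6*F/(-5 + F))
h(8, H(2, -3))*(-135) = (6*8/(-5 + 8))*(-135) = (6*8/3)*(-135) = (6*8*(⅓))*(-135) = 16*(-135) = -2160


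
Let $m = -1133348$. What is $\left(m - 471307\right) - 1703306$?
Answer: $-3307961$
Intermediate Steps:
$\left(m - 471307\right) - 1703306 = \left(-1133348 - 471307\right) - 1703306 = -1604655 - 1703306 = -3307961$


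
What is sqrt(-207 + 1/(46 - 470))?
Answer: I*sqrt(9303514)/212 ≈ 14.388*I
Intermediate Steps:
sqrt(-207 + 1/(46 - 470)) = sqrt(-207 + 1/(-424)) = sqrt(-207 - 1/424) = sqrt(-87769/424) = I*sqrt(9303514)/212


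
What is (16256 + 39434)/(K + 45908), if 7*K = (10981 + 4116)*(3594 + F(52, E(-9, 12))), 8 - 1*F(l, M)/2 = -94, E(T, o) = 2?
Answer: 194915/28829881 ≈ 0.0067609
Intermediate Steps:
F(l, M) = 204 (F(l, M) = 16 - 2*(-94) = 16 + 188 = 204)
K = 57338406/7 (K = ((10981 + 4116)*(3594 + 204))/7 = (15097*3798)/7 = (⅐)*57338406 = 57338406/7 ≈ 8.1912e+6)
(16256 + 39434)/(K + 45908) = (16256 + 39434)/(57338406/7 + 45908) = 55690/(57659762/7) = 55690*(7/57659762) = 194915/28829881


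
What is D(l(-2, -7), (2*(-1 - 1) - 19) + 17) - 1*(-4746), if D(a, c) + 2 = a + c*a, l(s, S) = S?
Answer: 4779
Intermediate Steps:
D(a, c) = -2 + a + a*c (D(a, c) = -2 + (a + c*a) = -2 + (a + a*c) = -2 + a + a*c)
D(l(-2, -7), (2*(-1 - 1) - 19) + 17) - 1*(-4746) = (-2 - 7 - 7*((2*(-1 - 1) - 19) + 17)) - 1*(-4746) = (-2 - 7 - 7*((2*(-2) - 19) + 17)) + 4746 = (-2 - 7 - 7*((-4 - 19) + 17)) + 4746 = (-2 - 7 - 7*(-23 + 17)) + 4746 = (-2 - 7 - 7*(-6)) + 4746 = (-2 - 7 + 42) + 4746 = 33 + 4746 = 4779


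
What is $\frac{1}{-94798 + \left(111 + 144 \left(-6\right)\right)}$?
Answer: $- \frac{1}{95551} \approx -1.0466 \cdot 10^{-5}$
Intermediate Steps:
$\frac{1}{-94798 + \left(111 + 144 \left(-6\right)\right)} = \frac{1}{-94798 + \left(111 - 864\right)} = \frac{1}{-94798 - 753} = \frac{1}{-95551} = - \frac{1}{95551}$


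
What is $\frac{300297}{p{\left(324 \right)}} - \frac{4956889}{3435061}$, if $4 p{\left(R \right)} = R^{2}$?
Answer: $\frac{42926186581}{4292844804} \approx 9.9995$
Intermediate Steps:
$p{\left(R \right)} = \frac{R^{2}}{4}$
$\frac{300297}{p{\left(324 \right)}} - \frac{4956889}{3435061} = \frac{300297}{\frac{1}{4} \cdot 324^{2}} - \frac{4956889}{3435061} = \frac{300297}{\frac{1}{4} \cdot 104976} - \frac{708127}{490723} = \frac{300297}{26244} - \frac{708127}{490723} = 300297 \cdot \frac{1}{26244} - \frac{708127}{490723} = \frac{100099}{8748} - \frac{708127}{490723} = \frac{42926186581}{4292844804}$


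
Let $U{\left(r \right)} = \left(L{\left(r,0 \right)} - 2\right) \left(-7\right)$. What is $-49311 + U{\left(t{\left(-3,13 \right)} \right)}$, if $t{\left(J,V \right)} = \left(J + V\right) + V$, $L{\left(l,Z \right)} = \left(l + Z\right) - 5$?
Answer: $-49423$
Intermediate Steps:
$L{\left(l,Z \right)} = -5 + Z + l$ ($L{\left(l,Z \right)} = \left(Z + l\right) - 5 = -5 + Z + l$)
$t{\left(J,V \right)} = J + 2 V$
$U{\left(r \right)} = 49 - 7 r$ ($U{\left(r \right)} = \left(\left(-5 + 0 + r\right) - 2\right) \left(-7\right) = \left(\left(-5 + r\right) - 2\right) \left(-7\right) = \left(-7 + r\right) \left(-7\right) = 49 - 7 r$)
$-49311 + U{\left(t{\left(-3,13 \right)} \right)} = -49311 + \left(49 - 7 \left(-3 + 2 \cdot 13\right)\right) = -49311 + \left(49 - 7 \left(-3 + 26\right)\right) = -49311 + \left(49 - 161\right) = -49311 - 112 = -49423$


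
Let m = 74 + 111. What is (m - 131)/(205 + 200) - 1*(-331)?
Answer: 4967/15 ≈ 331.13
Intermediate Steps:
m = 185
(m - 131)/(205 + 200) - 1*(-331) = (185 - 131)/(205 + 200) - 1*(-331) = 54/405 + 331 = 54*(1/405) + 331 = 2/15 + 331 = 4967/15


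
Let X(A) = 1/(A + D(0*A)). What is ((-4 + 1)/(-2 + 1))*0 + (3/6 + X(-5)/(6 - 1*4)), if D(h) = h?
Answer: ⅖ ≈ 0.40000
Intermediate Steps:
X(A) = 1/A (X(A) = 1/(A + 0*A) = 1/(A + 0) = 1/A)
((-4 + 1)/(-2 + 1))*0 + (3/6 + X(-5)/(6 - 1*4)) = ((-4 + 1)/(-2 + 1))*0 + (3/6 + 1/((-5)*(6 - 1*4))) = -3/(-1)*0 + (3*(⅙) - 1/(5*(6 - 4))) = -3*(-1)*0 + (½ - ⅕/2) = 3*0 + (½ - ⅕*½) = 0 + (½ - ⅒) = 0 + ⅖ = ⅖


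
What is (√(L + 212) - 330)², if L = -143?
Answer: (330 - √69)² ≈ 1.0349e+5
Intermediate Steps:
(√(L + 212) - 330)² = (√(-143 + 212) - 330)² = (√69 - 330)² = (-330 + √69)²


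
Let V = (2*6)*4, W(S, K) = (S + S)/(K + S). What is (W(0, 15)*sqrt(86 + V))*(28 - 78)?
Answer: 0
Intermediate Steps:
W(S, K) = 2*S/(K + S) (W(S, K) = (2*S)/(K + S) = 2*S/(K + S))
V = 48 (V = 12*4 = 48)
(W(0, 15)*sqrt(86 + V))*(28 - 78) = ((2*0/(15 + 0))*sqrt(86 + 48))*(28 - 78) = ((2*0/15)*sqrt(134))*(-50) = ((2*0*(1/15))*sqrt(134))*(-50) = (0*sqrt(134))*(-50) = 0*(-50) = 0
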